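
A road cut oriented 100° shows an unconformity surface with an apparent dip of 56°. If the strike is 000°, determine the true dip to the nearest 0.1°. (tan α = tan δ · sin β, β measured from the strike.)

56.4°

β = acute angle between strike 000° and section 100° = 80°.
tan(true dip) = tan 56° / sin 80° = 1.5054
δ = arctan(1.5054) = 56.41°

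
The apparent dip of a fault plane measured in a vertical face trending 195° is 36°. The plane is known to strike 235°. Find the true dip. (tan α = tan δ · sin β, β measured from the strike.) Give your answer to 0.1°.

β = acute angle between strike 235° and section 195° = 40°.
tan δ = tan α / sin β = tan 36° / sin 40° = 0.7265 / 0.6428 = 1.1303
true dip = arctan 1.1303 = 48.50°

48.5°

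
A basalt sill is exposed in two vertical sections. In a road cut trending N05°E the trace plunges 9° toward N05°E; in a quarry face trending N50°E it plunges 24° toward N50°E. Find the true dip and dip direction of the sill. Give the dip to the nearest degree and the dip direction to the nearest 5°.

true dip 26°, dip direction 075°

Each apparent-dip line lies in the plane. As unit vectors (x east, y north, z up), v₁ plunges 9°→N05°E and v₂ plunges 24°→N50°E.
The plane normal is n = v₁ × v₂ ∝ (0.308, 0.074, 0.638).
True dip = arccos(n_z / |n|) = arccos(0.8954) = 26.4°.
Dip direction = azimuth of (n_x, n_y) = atan2(0.308, 0.074) = 76°.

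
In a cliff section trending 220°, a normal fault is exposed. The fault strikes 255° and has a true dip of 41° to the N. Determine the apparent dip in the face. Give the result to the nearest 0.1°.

Angle between strike (255°) and section (220°): β = 35°.
tan α = tan 41° × sin 35° = 0.8693 × 0.5736 = 0.4986
apparent dip = arctan 0.4986 = 26.50°

26.5°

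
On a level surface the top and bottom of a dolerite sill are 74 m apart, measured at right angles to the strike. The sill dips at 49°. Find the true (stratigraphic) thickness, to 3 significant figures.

55.8 m

True thickness t = w · sin(dip) = 74 × sin 49°
t = 74 × 0.7547 = 55.849 m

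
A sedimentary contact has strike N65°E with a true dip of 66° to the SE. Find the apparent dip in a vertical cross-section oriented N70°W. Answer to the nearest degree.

58°

The strike is N65°E and the section trends N70°W; the acute angle between them is β = 45°.
tan(apparent dip) = tan 66° · sin 45° = 1.5882
apparent dip = arctan 1.5882 = 57.80°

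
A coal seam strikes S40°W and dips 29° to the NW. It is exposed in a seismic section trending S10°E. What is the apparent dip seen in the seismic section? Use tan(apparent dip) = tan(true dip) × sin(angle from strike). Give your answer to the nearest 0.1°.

The section lies 50° from the strike.
tan(apparent dip) = tan 29° · sin 50° = 0.4246
α = arctan(0.4246) = 23.01°

23.0°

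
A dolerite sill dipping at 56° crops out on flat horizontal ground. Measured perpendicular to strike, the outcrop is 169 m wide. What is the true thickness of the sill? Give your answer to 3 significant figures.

True thickness t = w · sin(dip) = 169 × sin 56°
t = 169 × 0.8290 = 140.107 m

140 m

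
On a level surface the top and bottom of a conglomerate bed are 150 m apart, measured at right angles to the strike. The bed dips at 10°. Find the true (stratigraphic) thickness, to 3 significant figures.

True thickness t = w · sin(dip) = 150 × sin 10°
t = 150 × 0.1736 = 26.047 m

26.0 m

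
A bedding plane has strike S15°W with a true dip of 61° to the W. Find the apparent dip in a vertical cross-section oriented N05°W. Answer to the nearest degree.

Angle between strike (S15°W) and section (N05°W): β = 20°.
tan α = tan 61° × sin 20° = 1.8040 × 0.3420 = 0.6170
α = arctan(0.6170) = 31.68°

32°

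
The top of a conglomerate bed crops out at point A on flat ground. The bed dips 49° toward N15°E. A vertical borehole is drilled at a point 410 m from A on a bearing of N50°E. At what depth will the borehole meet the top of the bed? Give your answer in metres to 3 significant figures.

The hole lies 35° from the dip direction, so the down-dip offset is 410 × cos 35° = 335.85 m.
Depth = down-dip offset × tan(dip) = 335.85 × tan 49° = 335.85 × 1.1504
Depth = 386.35 m

386 m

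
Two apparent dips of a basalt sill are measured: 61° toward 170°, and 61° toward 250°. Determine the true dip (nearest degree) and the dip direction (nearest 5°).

The two traces are lines in the plane: v₁ = (sin 170°·cos 61°, cos 170°·cos 61°, −sin 61°), v₂ = (sin 250°·cos 61°, cos 250°·cos 61°, −sin 61°).
n = v₁ × v₂ = (-0.273, -0.472, 0.231) (taken with n_z > 0).
True dip = arccos(n_z / |n|) = arccos(0.3908) = 67.0°.
Dip direction = atan2(-0.273, -0.472) = 210° (azimuth of n's horizontal projection).

true dip 67°, dip direction 210°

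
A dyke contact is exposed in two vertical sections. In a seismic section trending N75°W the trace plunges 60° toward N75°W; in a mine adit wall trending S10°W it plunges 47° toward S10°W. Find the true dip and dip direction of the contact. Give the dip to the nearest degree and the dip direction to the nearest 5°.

true dip 65°, dip direction 250°

Each apparent-dip line lies in the plane. As unit vectors (x east, y north, z up), v₁ plunges 60°→N75°W and v₂ plunges 47°→S10°W.
The plane normal is n = v₁ × v₂ ∝ (-0.676, -0.251, 0.340).
Dip δ = arctan(|n_h|/n_z) = arctan(0.721/0.340) = 64.8°.
The horizontal component of n points toward azimuth atan2(n_x, n_y) = 250°, the dip direction.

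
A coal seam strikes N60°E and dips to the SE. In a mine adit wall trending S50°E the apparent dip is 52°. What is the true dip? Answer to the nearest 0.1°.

53.7°

The section is 70° from the strike.
tan δ = tan α / sin β = tan 52° / sin 70° = 1.2799 / 0.9397 = 1.3621
δ = arctan(1.3621) = 53.72°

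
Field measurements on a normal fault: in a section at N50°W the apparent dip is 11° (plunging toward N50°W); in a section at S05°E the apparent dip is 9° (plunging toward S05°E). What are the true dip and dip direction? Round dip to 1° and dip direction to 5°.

Represent each trace as a vector plunging at its apparent dip toward its trend (east-north-up frame): v₁ = (-0.752, 0.631, -0.191), v₂ = (0.086, -0.984, -0.156).
The plane normal is n = v₁ × v₂ ∝ (-0.286, -0.134, 0.686).
tan δ = √(n_x²+n_y²)/n_z = 0.316/0.686, so δ = 24.8°.
The horizontal component of n points toward azimuth atan2(n_x, n_y) = 245°, the dip direction.

true dip 25°, dip direction 245°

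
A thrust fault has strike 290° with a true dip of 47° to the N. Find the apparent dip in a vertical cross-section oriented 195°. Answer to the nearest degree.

The section lies 85° from the strike.
tan α = tan 47° × sin 85° = 1.0724 × 0.9962 = 1.0683
α = arctan(1.0683) = 46.89°

47°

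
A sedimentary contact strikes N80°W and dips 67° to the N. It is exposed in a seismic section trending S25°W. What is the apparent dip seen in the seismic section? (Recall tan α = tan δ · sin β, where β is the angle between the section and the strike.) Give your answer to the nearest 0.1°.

The section lies 75° from the strike.
tan α = tan 67° × sin 75° = 2.3559 × 0.9659 = 2.2756
α = arctan(2.2756) = 66.28°

66.3°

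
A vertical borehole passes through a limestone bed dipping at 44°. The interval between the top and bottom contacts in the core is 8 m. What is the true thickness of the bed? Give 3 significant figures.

5.75 m

True thickness t = h · cos(dip) = 8 × cos 44°
t = 8 × 0.7193 = 5.755 m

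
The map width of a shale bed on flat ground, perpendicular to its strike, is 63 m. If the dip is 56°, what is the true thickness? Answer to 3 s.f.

True thickness t = w · sin(dip) = 63 × sin 56°
t = 63 × 0.8290 = 52.229 m

52.2 m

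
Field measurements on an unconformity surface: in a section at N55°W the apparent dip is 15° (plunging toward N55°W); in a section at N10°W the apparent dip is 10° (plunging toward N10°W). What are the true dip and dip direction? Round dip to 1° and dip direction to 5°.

true dip 15°, dip direction 300°

Represent each trace as a vector plunging at its apparent dip toward its trend (east-north-up frame): v₁ = (-0.791, 0.554, -0.259), v₂ = (-0.171, 0.970, -0.174).
n = v₁ × v₂ = (-0.155, 0.093, 0.673) (taken with n_z > 0).
Dip δ = arctan(|n_h|/n_z) = arctan(0.181/0.673) = 15.0°.
Dip direction = atan2(-0.155, 0.093) = 301° (azimuth of n's horizontal projection).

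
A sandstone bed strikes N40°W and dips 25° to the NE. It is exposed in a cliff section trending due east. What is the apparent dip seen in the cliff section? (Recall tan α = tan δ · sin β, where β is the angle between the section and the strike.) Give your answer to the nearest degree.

The strike is N40°W and the section trends due east; the acute angle between them is β = 50°.
tan(apparent dip) = tan 25° · sin 50° = 0.3572
apparent dip = arctan 0.3572 = 19.66°

20°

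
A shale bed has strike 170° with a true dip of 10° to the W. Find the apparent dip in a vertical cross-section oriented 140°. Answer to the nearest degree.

5°

Angle between strike (170°) and section (140°): β = 30°.
tan α = tan 10° × sin 30° = 0.1763 × 0.5000 = 0.0882
α = arctan(0.0882) = 5.04°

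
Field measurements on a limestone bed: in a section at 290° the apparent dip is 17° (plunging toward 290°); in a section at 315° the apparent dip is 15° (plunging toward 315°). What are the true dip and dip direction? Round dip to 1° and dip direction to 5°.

true dip 17°, dip direction 285°

Each apparent-dip line lies in the plane. As unit vectors (x east, y north, z up), v₁ plunges 17°→290° and v₂ plunges 15°→315°.
Cross product v₁ × v₂ gives the pole to the plane: n ∝ (-0.115, 0.033, 0.390).
Dip δ = arctan(|n_h|/n_z) = arctan(0.120/0.390) = 17.0°.
Dip direction = atan2(-0.115, 0.033) = 286° (azimuth of n's horizontal projection).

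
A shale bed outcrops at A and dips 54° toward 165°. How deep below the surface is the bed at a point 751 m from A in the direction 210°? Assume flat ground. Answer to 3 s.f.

731 m

The hole lies 45° from the dip direction, so the down-dip offset is 751 × cos 45° = 531.04 m.
Depth = down-dip offset × tan(dip) = 531.04 × tan 54° = 531.04 × 1.3764
Depth = 730.91 m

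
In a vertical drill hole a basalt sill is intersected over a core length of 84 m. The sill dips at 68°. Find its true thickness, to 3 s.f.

31.5 m

True thickness t = h · cos(dip) = 84 × cos 68°
t = 84 × 0.3746 = 31.467 m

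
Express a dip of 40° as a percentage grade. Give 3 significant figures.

grade % = 100 × tan 40° = 100 × 0.8391

83.9%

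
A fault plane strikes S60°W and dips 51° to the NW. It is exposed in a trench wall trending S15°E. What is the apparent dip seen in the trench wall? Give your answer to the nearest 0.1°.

The strike is S60°W and the section trends S15°E; the acute angle between them is β = 75°.
tan(apparent dip) = tan 51° · sin 75° = 1.1928
apparent dip = arctan 1.1928 = 50.03°

50.0°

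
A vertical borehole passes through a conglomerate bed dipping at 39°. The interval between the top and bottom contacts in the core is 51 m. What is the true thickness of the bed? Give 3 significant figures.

True thickness t = h · cos(dip) = 51 × cos 39°
t = 51 × 0.7771 = 39.634 m

39.6 m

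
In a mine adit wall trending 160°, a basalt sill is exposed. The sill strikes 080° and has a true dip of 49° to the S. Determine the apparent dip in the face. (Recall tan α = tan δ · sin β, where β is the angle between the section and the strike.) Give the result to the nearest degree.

49°

Angle between strike (080°) and section (160°): β = 80°.
tan α = tan 49° × sin 80° = 1.1504 × 0.9848 = 1.1329
α = arctan(1.1329) = 48.57°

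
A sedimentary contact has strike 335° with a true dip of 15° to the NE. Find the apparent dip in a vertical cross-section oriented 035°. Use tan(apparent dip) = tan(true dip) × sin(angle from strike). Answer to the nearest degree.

The section lies 60° from the strike.
tan α = tan 15° × sin 60° = 0.2679 × 0.8660 = 0.2321
α = arctan(0.2321) = 13.06°

13°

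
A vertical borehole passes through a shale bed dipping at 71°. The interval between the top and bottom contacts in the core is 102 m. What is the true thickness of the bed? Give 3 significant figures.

33.2 m

True thickness t = h · cos(dip) = 102 × cos 71°
t = 102 × 0.3256 = 33.208 m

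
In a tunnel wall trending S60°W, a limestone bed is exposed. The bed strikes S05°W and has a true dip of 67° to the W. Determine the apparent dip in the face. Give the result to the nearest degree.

63°

The section lies 55° from the strike.
tan α = tan 67° × sin 55° = 2.3559 × 0.8192 = 1.9298
apparent dip = arctan 1.9298 = 62.61°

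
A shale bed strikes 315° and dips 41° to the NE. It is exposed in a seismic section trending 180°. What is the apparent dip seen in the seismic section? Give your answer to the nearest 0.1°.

The strike is 315° and the section trends 180°; the acute angle between them is β = 45°.
tan α = tan 41° × sin 45° = 0.8693 × 0.7071 = 0.6147
α = arctan(0.6147) = 31.58°

31.6°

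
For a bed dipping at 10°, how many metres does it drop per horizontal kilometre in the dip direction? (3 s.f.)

drop per km = 1000 × tan 10° = 1000 × 0.1763

176 m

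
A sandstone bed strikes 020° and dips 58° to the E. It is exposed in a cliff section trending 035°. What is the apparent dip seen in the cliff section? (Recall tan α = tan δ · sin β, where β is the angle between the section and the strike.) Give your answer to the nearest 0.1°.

22.5°

The strike is 020° and the section trends 035°; the acute angle between them is β = 15°.
tan α = tan 58° × sin 15° = 1.6003 × 0.2588 = 0.4142
α = arctan(0.4142) = 22.50°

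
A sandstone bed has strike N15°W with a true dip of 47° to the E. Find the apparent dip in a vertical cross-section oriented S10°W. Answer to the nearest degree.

24°

The section lies 25° from the strike.
tan(apparent dip) = tan 47° · sin 25° = 0.4532
apparent dip = arctan 0.4532 = 24.38°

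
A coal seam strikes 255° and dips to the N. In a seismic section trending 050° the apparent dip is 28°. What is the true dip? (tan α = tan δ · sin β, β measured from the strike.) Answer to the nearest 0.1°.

β = acute angle between strike 255° and section 050° = 25°.
tan δ = tan α / sin β = tan 28° / sin 25° = 0.5317 / 0.4226 = 1.2581
true dip = arctan 1.2581 = 51.52°

51.5°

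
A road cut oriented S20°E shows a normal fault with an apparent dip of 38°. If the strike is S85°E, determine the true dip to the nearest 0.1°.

40.8°

β = acute angle between strike S85°E and section S20°E = 65°.
tan(true dip) = tan 38° / sin 65° = 0.8621
δ = arctan(0.8621) = 40.76°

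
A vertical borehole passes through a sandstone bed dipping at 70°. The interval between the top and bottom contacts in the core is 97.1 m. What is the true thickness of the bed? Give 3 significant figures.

33.2 m

True thickness t = h · cos(dip) = 97.1 × cos 70°
t = 97.1 × 0.3420 = 33.210 m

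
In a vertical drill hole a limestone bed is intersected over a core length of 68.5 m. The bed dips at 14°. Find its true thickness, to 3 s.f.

66.5 m

True thickness t = h · cos(dip) = 68.5 × cos 14°
t = 68.5 × 0.9703 = 66.465 m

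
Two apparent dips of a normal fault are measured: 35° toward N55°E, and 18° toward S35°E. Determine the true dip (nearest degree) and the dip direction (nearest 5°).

Each apparent-dip line lies in the plane. As unit vectors (x east, y north, z up), v₁ plunges 35°→N55°E and v₂ plunges 18°→S35°E.
The plane normal is n = v₁ × v₂ ∝ (0.592, 0.106, 0.779).
True dip = arccos(n_z / |n|) = arccos(0.7916) = 37.7°.
The horizontal component of n points toward azimuth atan2(n_x, n_y) = 80°, the dip direction.

true dip 38°, dip direction 080°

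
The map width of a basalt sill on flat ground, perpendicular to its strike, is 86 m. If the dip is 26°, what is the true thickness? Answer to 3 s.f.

True thickness t = w · sin(dip) = 86 × sin 26°
t = 86 × 0.4384 = 37.700 m

37.7 m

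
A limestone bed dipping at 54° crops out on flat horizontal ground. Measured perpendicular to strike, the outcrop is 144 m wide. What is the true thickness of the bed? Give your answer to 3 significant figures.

116 m

True thickness t = w · sin(dip) = 144 × sin 54°
t = 144 × 0.8090 = 116.498 m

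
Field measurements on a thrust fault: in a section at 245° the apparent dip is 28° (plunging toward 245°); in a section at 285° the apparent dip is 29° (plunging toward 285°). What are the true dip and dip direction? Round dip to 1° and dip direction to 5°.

Each apparent-dip line lies in the plane. As unit vectors (x east, y north, z up), v₁ plunges 28°→245° and v₂ plunges 29°→285°.
The plane normal is n = v₁ × v₂ ∝ (-0.287, -0.009, 0.496).
Dip δ = arctan(|n_h|/n_z) = arctan(0.287/0.496) = 30.1°.
Dip direction = atan2(-0.287, -0.009) = 268° (azimuth of n's horizontal projection).

true dip 30°, dip direction 270°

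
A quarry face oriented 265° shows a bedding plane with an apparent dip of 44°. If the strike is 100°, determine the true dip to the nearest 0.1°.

75.0°

The section is 15° from the strike.
tan(true dip) = tan 44° / sin 15° = 3.7311
δ = arctan(3.7311) = 75.00°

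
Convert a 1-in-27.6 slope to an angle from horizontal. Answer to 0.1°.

tan θ = 1/27.6 = 0.0362
θ = arctan(0.0362) = 2.08°

2.1°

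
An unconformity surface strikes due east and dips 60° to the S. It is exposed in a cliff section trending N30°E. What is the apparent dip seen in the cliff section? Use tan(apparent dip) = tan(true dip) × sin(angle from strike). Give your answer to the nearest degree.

56°

Angle between strike (due east) and section (N30°E): β = 60°.
tan(apparent dip) = tan 60° · sin 60° = 1.5000
α = arctan(1.5000) = 56.31°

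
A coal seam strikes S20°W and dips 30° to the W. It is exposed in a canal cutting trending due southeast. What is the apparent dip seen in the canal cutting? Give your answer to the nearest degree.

28°

Angle between strike (S20°W) and section (due southeast): β = 65°.
tan α = tan 30° × sin 65° = 0.5774 × 0.9063 = 0.5233
α = arctan(0.5233) = 27.62°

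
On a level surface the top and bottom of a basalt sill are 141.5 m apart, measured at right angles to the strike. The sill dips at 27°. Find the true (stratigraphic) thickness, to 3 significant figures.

True thickness t = w · sin(dip) = 141.5 × sin 27°
t = 141.5 × 0.4540 = 64.240 m

64.2 m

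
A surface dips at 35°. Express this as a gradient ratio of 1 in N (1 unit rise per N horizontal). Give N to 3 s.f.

1 in 1.43

1 : N means tan θ = 1/N, so N = 1/tan 35° = 1/0.7002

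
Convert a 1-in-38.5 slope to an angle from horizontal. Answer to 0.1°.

1.5°

tan θ = 1/38.5 = 0.0260
θ = arctan(0.0260) = 1.49°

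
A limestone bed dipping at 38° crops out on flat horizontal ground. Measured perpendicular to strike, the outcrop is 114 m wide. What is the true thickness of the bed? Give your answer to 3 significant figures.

70.2 m

True thickness t = w · sin(dip) = 114 × sin 38°
t = 114 × 0.6157 = 70.185 m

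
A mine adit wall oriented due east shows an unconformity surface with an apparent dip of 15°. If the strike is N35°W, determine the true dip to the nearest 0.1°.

The section is 55° from the strike.
tan δ = tan α / sin β = tan 15° / sin 55° = 0.2679 / 0.8192 = 0.3271
δ = arctan(0.3271) = 18.11°

18.1°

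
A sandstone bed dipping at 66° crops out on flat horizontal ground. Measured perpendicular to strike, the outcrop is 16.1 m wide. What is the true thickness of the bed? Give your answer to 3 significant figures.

True thickness t = w · sin(dip) = 16.1 × sin 66°
t = 16.1 × 0.9135 = 14.708 m

14.7 m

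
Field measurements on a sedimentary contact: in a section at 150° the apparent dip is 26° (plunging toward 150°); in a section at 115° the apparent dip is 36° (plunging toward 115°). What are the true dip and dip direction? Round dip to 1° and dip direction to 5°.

true dip 37°, dip direction 100°

Each apparent-dip line lies in the plane. As unit vectors (x east, y north, z up), v₁ plunges 26°→150° and v₂ plunges 36°→115°.
The plane normal is n = v₁ × v₂ ∝ (0.308, -0.057, 0.417).
Dip δ = arctan(|n_h|/n_z) = arctan(0.313/0.417) = 36.9°.
Dip direction = azimuth of (n_x, n_y) = atan2(0.308, -0.057) = 101°.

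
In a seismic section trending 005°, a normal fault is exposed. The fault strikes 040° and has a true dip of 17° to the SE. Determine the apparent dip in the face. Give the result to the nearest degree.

Angle between strike (040°) and section (005°): β = 35°.
tan α = tan 17° × sin 35° = 0.3057 × 0.5736 = 0.1754
apparent dip = arctan 0.1754 = 9.95°

10°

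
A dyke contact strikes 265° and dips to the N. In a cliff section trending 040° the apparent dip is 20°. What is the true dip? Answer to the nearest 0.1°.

The section is 45° from the strike.
tan(true dip) = tan 20° / sin 45° = 0.5147
true dip = arctan 0.5147 = 27.24°

27.2°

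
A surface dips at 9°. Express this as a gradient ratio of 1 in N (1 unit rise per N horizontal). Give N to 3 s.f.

1 : N means tan θ = 1/N, so N = 1/tan 9° = 1/0.1584

1 in 6.31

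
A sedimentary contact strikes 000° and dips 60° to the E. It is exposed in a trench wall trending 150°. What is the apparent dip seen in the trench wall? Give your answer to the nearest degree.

41°

The strike is 000° and the section trends 150°; the acute angle between them is β = 30°.
tan(apparent dip) = tan 60° · sin 30° = 0.8660
apparent dip = arctan 0.8660 = 40.89°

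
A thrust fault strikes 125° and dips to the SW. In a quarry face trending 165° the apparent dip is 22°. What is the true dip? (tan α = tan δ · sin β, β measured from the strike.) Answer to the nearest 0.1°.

β = acute angle between strike 125° and section 165° = 40°.
tan(true dip) = tan 22° / sin 40° = 0.6286
δ = arctan(0.6286) = 32.15°

32.2°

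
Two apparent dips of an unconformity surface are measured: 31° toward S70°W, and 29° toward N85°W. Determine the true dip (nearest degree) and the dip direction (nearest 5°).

Each apparent-dip line lies in the plane. As unit vectors (x east, y north, z up), v₁ plunges 31°→S70°W and v₂ plunges 29°→N85°W.
n = v₁ × v₂ = (-0.181, -0.058, 0.317) (taken with n_z > 0).
True dip = arccos(n_z / |n|) = arccos(0.8570) = 31.0°.
Dip direction = azimuth of (n_x, n_y) = atan2(-0.181, -0.058) = 252°.

true dip 31°, dip direction 250°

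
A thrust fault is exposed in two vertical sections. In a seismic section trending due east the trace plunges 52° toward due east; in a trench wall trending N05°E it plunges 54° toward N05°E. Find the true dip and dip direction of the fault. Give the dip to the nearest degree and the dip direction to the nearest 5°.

true dip 61°, dip direction 045°

Each apparent-dip line lies in the plane. As unit vectors (x east, y north, z up), v₁ plunges 52°→due east and v₂ plunges 54°→N05°E.
n = v₁ × v₂ = (0.461, 0.458, 0.360) (taken with n_z > 0).
Dip δ = arctan(|n_h|/n_z) = arctan(0.650/0.360) = 61.0°.
Dip direction = atan2(0.461, 0.458) = 45° (azimuth of n's horizontal projection).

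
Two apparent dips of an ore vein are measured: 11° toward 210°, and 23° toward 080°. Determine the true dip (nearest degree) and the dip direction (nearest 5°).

true dip 37°, dip direction 135°

The two traces are lines in the plane: v₁ = (sin 210°·cos 11°, cos 210°·cos 11°, −sin 11°), v₂ = (sin 80°·cos 23°, cos 80°·cos 23°, −sin 23°).
n = v₁ × v₂ = (0.363, -0.365, 0.692) (taken with n_z > 0).
True dip = arccos(n_z / |n|) = arccos(0.8027) = 36.6°.
Dip direction = azimuth of (n_x, n_y) = atan2(0.363, -0.365) = 135°.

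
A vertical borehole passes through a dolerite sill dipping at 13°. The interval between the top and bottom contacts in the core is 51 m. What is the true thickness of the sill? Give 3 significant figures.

49.7 m

True thickness t = h · cos(dip) = 51 × cos 13°
t = 51 × 0.9744 = 49.693 m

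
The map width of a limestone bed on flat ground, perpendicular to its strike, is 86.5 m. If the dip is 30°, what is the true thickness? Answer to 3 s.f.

43.2 m

True thickness t = w · sin(dip) = 86.5 × sin 30°
t = 86.5 × 0.5000 = 43.250 m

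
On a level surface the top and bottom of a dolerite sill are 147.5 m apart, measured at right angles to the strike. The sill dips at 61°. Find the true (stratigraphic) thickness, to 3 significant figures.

True thickness t = w · sin(dip) = 147.5 × sin 61°
t = 147.5 × 0.8746 = 129.006 m

129 m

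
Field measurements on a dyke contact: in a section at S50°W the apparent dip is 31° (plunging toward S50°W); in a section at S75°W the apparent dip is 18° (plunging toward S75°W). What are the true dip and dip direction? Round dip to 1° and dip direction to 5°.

true dip 38°, dip direction 190°

Represent each trace as a vector plunging at its apparent dip toward its trend (east-north-up frame): v₁ = (-0.657, -0.551, -0.515), v₂ = (-0.919, -0.246, -0.309).
n = v₁ × v₂ = (-0.043, -0.270, 0.345) (taken with n_z > 0).
tan δ = √(n_x²+n_y²)/n_z = 0.274/0.345, so δ = 38.5°.
Dip direction = azimuth of (n_x, n_y) = atan2(-0.043, -0.270) = 189°.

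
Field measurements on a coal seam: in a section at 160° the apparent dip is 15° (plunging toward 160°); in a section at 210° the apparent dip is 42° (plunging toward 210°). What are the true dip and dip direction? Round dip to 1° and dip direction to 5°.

Represent each trace as a vector plunging at its apparent dip toward its trend (east-north-up frame): v₁ = (0.330, -0.908, -0.259), v₂ = (-0.372, -0.644, -0.669).
Cross product v₁ × v₂ gives the pole to the plane: n ∝ (-0.441, -0.317, 0.550).
tan δ = √(n_x²+n_y²)/n_z = 0.543/0.550, so δ = 44.6°.
Dip direction = azimuth of (n_x, n_y) = atan2(-0.441, -0.317) = 234°.

true dip 45°, dip direction 235°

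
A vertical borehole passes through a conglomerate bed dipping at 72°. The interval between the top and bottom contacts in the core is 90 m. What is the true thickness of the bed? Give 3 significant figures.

True thickness t = h · cos(dip) = 90 × cos 72°
t = 90 × 0.3090 = 27.812 m

27.8 m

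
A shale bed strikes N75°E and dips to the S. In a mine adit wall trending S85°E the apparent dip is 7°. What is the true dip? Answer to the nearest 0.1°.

19.7°

The section is 20° from the strike.
tan δ = tan α / sin β = tan 7° / sin 20° = 0.1228 / 0.3420 = 0.3590
δ = arctan(0.3590) = 19.75°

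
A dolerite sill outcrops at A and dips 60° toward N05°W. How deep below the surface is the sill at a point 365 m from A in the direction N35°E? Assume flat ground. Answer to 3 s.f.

The hole lies 40° from the dip direction, so the down-dip offset is 365 × cos 40° = 279.61 m.
Depth = down-dip offset × tan(dip) = 279.61 × tan 60° = 279.61 × 1.7321
Depth = 484.29 m

484 m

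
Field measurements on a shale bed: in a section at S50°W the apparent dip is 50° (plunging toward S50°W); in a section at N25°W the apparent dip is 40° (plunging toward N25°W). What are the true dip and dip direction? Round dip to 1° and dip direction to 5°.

true dip 59°, dip direction 275°

The two traces are lines in the plane: v₁ = (sin 230°·cos 50°, cos 230°·cos 50°, −sin 50°), v₂ = (sin 335°·cos 40°, cos 335°·cos 40°, −sin 40°).
The plane normal is n = v₁ × v₂ ∝ (-0.797, 0.069, 0.476).
True dip = arccos(n_z / |n|) = arccos(0.5109) = 59.3°.
Dip direction = atan2(-0.797, 0.069) = 275° (azimuth of n's horizontal projection).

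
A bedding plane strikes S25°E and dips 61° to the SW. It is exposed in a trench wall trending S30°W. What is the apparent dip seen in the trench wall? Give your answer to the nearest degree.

56°

The section lies 55° from the strike.
tan(apparent dip) = tan 61° · sin 55° = 1.4778
apparent dip = arctan 1.4778 = 55.91°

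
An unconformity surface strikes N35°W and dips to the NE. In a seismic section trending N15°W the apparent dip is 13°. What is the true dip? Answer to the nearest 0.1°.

The section is 20° from the strike.
tan δ = tan α / sin β = tan 13° / sin 20° = 0.2309 / 0.3420 = 0.6750
true dip = arctan 0.6750 = 34.02°

34.0°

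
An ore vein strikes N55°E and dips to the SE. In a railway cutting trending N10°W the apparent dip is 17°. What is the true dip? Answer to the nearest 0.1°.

β = acute angle between strike N55°E and section N10°W = 65°.
tan(true dip) = tan 17° / sin 65° = 0.3373
true dip = arctan 0.3373 = 18.64°

18.6°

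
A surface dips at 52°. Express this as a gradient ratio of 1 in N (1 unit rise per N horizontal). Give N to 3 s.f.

1 in 0.781

1 : N means tan θ = 1/N, so N = 1/tan 52° = 1/1.2799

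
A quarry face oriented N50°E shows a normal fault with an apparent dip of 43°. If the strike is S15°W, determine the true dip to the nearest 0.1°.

β = acute angle between strike S15°W and section N50°E = 35°.
tan(true dip) = tan 43° / sin 35° = 1.6258
δ = arctan(1.6258) = 58.40°

58.4°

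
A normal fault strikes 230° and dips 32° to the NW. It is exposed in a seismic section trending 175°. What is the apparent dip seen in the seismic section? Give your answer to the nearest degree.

The strike is 230° and the section trends 175°; the acute angle between them is β = 55°.
tan(apparent dip) = tan 32° · sin 55° = 0.5119
apparent dip = arctan 0.5119 = 27.11°

27°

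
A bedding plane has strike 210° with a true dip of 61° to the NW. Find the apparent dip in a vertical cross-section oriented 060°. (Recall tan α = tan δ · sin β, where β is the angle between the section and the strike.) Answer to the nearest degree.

The section lies 30° from the strike.
tan α = tan 61° × sin 30° = 1.8040 × 0.5000 = 0.9020
apparent dip = arctan 0.9020 = 42.05°

42°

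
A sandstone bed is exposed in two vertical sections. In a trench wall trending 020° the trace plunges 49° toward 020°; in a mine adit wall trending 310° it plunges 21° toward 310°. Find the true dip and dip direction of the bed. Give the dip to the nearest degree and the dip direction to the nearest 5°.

Represent each trace as a vector plunging at its apparent dip toward its trend (east-north-up frame): v₁ = (0.224, 0.616, -0.755), v₂ = (-0.715, 0.600, -0.358).
Cross product v₁ × v₂ gives the pole to the plane: n ∝ (0.232, 0.620, 0.576).
Dip δ = arctan(|n_h|/n_z) = arctan(0.662/0.576) = 49.0°.
Dip direction = azimuth of (n_x, n_y) = atan2(0.232, 0.620) = 21°.

true dip 49°, dip direction 020°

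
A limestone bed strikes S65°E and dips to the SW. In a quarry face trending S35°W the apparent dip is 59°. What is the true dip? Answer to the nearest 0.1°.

β = acute angle between strike S65°E and section S35°W = 80°.
tan δ = tan α / sin β = tan 59° / sin 80° = 1.6643 / 0.9848 = 1.6900
true dip = arctan 1.6900 = 59.39°

59.4°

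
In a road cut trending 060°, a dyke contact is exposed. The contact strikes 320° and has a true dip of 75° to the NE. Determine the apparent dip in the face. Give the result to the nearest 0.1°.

74.8°

Angle between strike (320°) and section (060°): β = 80°.
tan α = tan 75° × sin 80° = 3.7321 × 0.9848 = 3.6754
apparent dip = arctan 3.6754 = 74.78°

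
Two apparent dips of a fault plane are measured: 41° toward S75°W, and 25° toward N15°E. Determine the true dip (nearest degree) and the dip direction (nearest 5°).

Represent each trace as a vector plunging at its apparent dip toward its trend (east-north-up frame): v₁ = (-0.729, -0.195, -0.656), v₂ = (0.235, 0.875, -0.423).
Cross product v₁ × v₂ gives the pole to the plane: n ∝ (-0.657, 0.462, 0.592).
Dip δ = arctan(|n_h|/n_z) = arctan(0.803/0.592) = 53.6°.
Dip direction = azimuth of (n_x, n_y) = atan2(-0.657, 0.462) = 305°.

true dip 54°, dip direction 305°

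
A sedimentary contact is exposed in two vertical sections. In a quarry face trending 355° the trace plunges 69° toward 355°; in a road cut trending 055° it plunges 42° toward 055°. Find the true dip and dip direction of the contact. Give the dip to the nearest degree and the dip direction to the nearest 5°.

true dip 69°, dip direction 345°

Represent each trace as a vector plunging at its apparent dip toward its trend (east-north-up frame): v₁ = (-0.031, 0.357, -0.934), v₂ = (0.609, 0.426, -0.669).
n = v₁ × v₂ = (-0.159, 0.589, 0.231) (taken with n_z > 0).
Dip δ = arctan(|n_h|/n_z) = arctan(0.610/0.231) = 69.3°.
Dip direction = azimuth of (n_x, n_y) = atan2(-0.159, 0.589) = 345°.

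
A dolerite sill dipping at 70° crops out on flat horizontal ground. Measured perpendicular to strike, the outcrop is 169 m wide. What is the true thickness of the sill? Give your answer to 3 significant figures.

True thickness t = w · sin(dip) = 169 × sin 70°
t = 169 × 0.9397 = 158.808 m

159 m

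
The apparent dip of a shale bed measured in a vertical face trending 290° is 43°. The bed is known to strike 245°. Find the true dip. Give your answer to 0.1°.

β = acute angle between strike 245° and section 290° = 45°.
tan δ = tan α / sin β = tan 43° / sin 45° = 0.9325 / 0.7071 = 1.3188
δ = arctan(1.3188) = 52.83°

52.8°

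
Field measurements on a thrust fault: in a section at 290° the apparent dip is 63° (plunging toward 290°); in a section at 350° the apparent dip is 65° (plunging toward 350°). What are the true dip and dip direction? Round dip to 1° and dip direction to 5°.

true dip 67°, dip direction 325°

Represent each trace as a vector plunging at its apparent dip toward its trend (east-north-up frame): v₁ = (-0.427, 0.155, -0.891), v₂ = (-0.073, 0.416, -0.906).
Cross product v₁ × v₂ gives the pole to the plane: n ∝ (-0.230, 0.321, 0.166).
tan δ = √(n_x²+n_y²)/n_z = 0.395/0.166, so δ = 67.2°.
The horizontal component of n points toward azimuth atan2(n_x, n_y) = 324°, the dip direction.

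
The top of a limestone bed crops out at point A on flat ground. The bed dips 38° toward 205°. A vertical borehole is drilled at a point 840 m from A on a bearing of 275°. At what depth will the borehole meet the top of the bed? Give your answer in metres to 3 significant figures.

224 m

The hole lies 70° from the dip direction, so the down-dip offset is 840 × cos 70° = 287.30 m.
Depth = down-dip offset × tan(dip) = 287.30 × tan 38° = 287.30 × 0.7813
Depth = 224.46 m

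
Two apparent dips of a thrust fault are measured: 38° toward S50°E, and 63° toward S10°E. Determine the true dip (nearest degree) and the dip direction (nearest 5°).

true dip 66°, dip direction 200°

The two traces are lines in the plane: v₁ = (sin 130°·cos 38°, cos 130°·cos 38°, −sin 38°), v₂ = (sin 170°·cos 63°, cos 170°·cos 63°, −sin 63°).
Cross product v₁ × v₂ gives the pole to the plane: n ∝ (-0.176, -0.489, 0.230).
True dip = arccos(n_z / |n|) = arccos(0.4044) = 66.1°.
Dip direction = azimuth of (n_x, n_y) = atan2(-0.176, -0.489) = 200°.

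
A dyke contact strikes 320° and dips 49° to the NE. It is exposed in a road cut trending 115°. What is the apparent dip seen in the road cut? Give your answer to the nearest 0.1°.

25.9°

The strike is 320° and the section trends 115°; the acute angle between them is β = 25°.
tan α = tan 49° × sin 25° = 1.1504 × 0.4226 = 0.4862
apparent dip = arctan 0.4862 = 25.93°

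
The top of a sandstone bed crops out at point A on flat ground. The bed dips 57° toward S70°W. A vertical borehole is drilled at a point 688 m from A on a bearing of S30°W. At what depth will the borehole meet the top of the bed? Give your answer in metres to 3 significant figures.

The hole lies 40° from the dip direction, so the down-dip offset is 688 × cos 40° = 527.04 m.
Depth = down-dip offset × tan(dip) = 527.04 × tan 57° = 527.04 × 1.5399
Depth = 811.57 m

812 m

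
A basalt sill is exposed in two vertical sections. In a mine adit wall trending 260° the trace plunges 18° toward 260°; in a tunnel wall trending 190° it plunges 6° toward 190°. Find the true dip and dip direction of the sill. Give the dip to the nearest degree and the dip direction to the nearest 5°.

true dip 18°, dip direction 260°

The two traces are lines in the plane: v₁ = (sin 260°·cos 18°, cos 260°·cos 18°, −sin 18°), v₂ = (sin 190°·cos 6°, cos 190°·cos 6°, −sin 6°).
n = v₁ × v₂ = (-0.285, -0.045, 0.889) (taken with n_z > 0).
Dip δ = arctan(|n_h|/n_z) = arctan(0.289/0.889) = 18.0°.
The horizontal component of n points toward azimuth atan2(n_x, n_y) = 261°, the dip direction.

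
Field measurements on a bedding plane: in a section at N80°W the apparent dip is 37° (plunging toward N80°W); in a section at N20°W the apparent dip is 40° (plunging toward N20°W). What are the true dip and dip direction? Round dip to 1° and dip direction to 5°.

The two traces are lines in the plane: v₁ = (sin 280°·cos 37°, cos 280°·cos 37°, −sin 37°), v₂ = (sin 340°·cos 40°, cos 340°·cos 40°, −sin 40°).
Cross product v₁ × v₂ gives the pole to the plane: n ∝ (-0.344, 0.348, 0.530).
Dip δ = arctan(|n_h|/n_z) = arctan(0.489/0.530) = 42.7°.
Dip direction = azimuth of (n_x, n_y) = atan2(-0.344, 0.348) = 315°.

true dip 43°, dip direction 315°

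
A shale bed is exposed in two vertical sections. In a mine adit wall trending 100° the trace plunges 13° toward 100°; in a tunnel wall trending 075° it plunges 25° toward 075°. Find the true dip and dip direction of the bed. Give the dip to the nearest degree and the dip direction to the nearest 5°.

Each apparent-dip line lies in the plane. As unit vectors (x east, y north, z up), v₁ plunges 13°→100° and v₂ plunges 25°→075°.
n = v₁ × v₂ = (0.124, 0.209, 0.373) (taken with n_z > 0).
Dip δ = arctan(|n_h|/n_z) = arctan(0.243/0.373) = 33.0°.
Dip direction = atan2(0.124, 0.209) = 31° (azimuth of n's horizontal projection).

true dip 33°, dip direction 030°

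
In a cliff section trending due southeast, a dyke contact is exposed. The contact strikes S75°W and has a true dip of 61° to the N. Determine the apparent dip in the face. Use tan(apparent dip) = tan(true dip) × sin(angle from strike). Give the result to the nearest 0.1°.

The section lies 60° from the strike.
tan(apparent dip) = tan 61° · sin 60° = 1.5624
apparent dip = arctan 1.5624 = 57.38°

57.4°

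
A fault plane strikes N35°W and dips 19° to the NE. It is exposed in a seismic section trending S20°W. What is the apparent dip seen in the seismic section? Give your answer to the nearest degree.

16°

Angle between strike (N35°W) and section (S20°W): β = 55°.
tan(apparent dip) = tan 19° · sin 55° = 0.2821
α = arctan(0.2821) = 15.75°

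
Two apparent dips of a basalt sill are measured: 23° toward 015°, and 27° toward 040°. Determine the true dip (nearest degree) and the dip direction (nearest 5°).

Represent each trace as a vector plunging at its apparent dip toward its trend (east-north-up frame): v₁ = (0.238, 0.889, -0.391), v₂ = (0.573, 0.683, -0.454).
n = v₁ × v₂ = (0.137, 0.116, 0.347) (taken with n_z > 0).
tan δ = √(n_x²+n_y²)/n_z = 0.179/0.347, so δ = 27.3°.
Dip direction = atan2(0.137, 0.116) = 50° (azimuth of n's horizontal projection).

true dip 27°, dip direction 050°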